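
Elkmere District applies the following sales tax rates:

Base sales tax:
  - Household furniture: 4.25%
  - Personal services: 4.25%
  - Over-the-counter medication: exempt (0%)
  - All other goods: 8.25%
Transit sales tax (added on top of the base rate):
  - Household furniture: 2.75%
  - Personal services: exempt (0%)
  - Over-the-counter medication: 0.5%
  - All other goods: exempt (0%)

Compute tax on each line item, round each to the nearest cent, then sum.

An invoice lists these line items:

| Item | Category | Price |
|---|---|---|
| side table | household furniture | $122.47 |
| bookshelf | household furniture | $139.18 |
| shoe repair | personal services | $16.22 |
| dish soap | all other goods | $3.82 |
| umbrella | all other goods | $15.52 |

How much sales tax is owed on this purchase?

Side table $122.47: household furniture → 4.25% + 2.75% transit = 7% → $8.57
Bookshelf $139.18: household furniture → 4.25% + 2.75% transit = 7% → $9.74
Shoe repair $16.22: personal services → 4.25% + 0% transit = 4.25% → $0.69
Dish soap $3.82: all other goods → 8.25% + 0% transit = 8.25% → $0.32
Umbrella $15.52: all other goods → 8.25% + 0% transit = 8.25% → $1.28
Total tax = $8.57 + $9.74 + $0.69 + $0.32 + $1.28 = $20.60

$20.60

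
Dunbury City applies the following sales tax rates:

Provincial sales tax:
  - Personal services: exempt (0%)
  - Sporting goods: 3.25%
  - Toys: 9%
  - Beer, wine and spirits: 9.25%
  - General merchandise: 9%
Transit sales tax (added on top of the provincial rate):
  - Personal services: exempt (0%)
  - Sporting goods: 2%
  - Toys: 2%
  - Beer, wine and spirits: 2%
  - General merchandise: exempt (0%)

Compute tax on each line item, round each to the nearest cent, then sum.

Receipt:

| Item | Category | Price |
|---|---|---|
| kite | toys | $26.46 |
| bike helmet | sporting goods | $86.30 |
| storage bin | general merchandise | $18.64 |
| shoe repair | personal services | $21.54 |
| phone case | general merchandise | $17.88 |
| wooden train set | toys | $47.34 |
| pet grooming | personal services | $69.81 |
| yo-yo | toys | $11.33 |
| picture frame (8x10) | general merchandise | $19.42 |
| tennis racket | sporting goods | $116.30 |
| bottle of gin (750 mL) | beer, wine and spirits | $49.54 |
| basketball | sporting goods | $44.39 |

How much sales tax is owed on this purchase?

$32.95

Kite $26.46: toys → 9% + 2% transit = 11% → $2.91
Bike helmet $86.30: sporting goods → 3.25% + 2% transit = 5.25% → $4.53
Storage bin $18.64: general merchandise → 9% + 0% transit = 9% → $1.68
Shoe repair $21.54: personal services → 0% + 0% transit = 0% → $0.00
Phone case $17.88: general merchandise → 9% + 0% transit = 9% → $1.61
Wooden train set $47.34: toys → 9% + 2% transit = 11% → $5.21
Pet grooming $69.81: personal services → 0% + 0% transit = 0% → $0.00
Yo-yo $11.33: toys → 9% + 2% transit = 11% → $1.25
Picture frame (8x10) $19.42: general merchandise → 9% + 0% transit = 9% → $1.75
Tennis racket $116.30: sporting goods → 3.25% + 2% transit = 5.25% → $6.11
Bottle of gin (750 mL) $49.54: beer, wine and spirits → 9.25% + 2% transit = 11.25% → $5.57
Basketball $44.39: sporting goods → 3.25% + 2% transit = 5.25% → $2.33
Total tax = $2.91 + $4.53 + $1.68 + $1.61 + $5.21 + $1.25 + $1.75 + $6.11 + $5.57 + $2.33 = $32.95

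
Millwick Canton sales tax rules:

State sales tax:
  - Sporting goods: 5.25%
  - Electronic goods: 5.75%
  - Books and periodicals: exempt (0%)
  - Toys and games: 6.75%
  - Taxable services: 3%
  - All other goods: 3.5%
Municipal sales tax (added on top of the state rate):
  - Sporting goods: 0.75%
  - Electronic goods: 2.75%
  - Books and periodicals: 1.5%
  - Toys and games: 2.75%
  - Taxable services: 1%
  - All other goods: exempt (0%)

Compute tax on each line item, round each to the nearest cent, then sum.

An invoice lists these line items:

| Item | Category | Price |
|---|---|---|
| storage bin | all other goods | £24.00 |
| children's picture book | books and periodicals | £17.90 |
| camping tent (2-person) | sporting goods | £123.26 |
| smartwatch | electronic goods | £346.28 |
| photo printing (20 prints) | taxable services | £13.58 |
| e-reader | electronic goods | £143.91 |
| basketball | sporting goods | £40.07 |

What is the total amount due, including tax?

Storage bin £24.00: all other goods → 3.5% + 0% municipal = 3.5% → £0.84
Children's picture book £17.90: books and periodicals → 0% + 1.5% municipal = 1.5% → £0.27
Camping tent (2-person) £123.26: sporting goods → 5.25% + 0.75% municipal = 6% → £7.40
Smartwatch £346.28: electronic goods → 5.75% + 2.75% municipal = 8.5% → £29.43
Photo printing (20 prints) £13.58: taxable services → 3% + 1% municipal = 4% → £0.54
E-reader £143.91: electronic goods → 5.75% + 2.75% municipal = 8.5% → £12.23
Basketball £40.07: sporting goods → 5.25% + 0.75% municipal = 6% → £2.40
Subtotal = £709.00; tax = £53.11; total due = £762.11

£762.11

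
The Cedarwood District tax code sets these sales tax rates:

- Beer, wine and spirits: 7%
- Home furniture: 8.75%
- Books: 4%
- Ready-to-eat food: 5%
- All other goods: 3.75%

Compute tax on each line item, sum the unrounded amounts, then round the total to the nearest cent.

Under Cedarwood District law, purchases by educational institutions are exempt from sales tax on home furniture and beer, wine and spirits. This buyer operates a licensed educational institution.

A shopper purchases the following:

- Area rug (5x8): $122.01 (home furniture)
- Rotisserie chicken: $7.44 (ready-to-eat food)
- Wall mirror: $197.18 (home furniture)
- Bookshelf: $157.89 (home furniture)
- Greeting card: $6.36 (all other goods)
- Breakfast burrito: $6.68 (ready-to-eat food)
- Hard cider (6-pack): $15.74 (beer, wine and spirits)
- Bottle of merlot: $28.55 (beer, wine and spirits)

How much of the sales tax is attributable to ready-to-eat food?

$0.71

Rotisserie chicken $7.44: ready-to-eat food → 5% → $0.372
Breakfast burrito $6.68: ready-to-eat food → 5% → $0.334
Tax on ready-to-eat food: unrounded sum = $0.706 → $0.71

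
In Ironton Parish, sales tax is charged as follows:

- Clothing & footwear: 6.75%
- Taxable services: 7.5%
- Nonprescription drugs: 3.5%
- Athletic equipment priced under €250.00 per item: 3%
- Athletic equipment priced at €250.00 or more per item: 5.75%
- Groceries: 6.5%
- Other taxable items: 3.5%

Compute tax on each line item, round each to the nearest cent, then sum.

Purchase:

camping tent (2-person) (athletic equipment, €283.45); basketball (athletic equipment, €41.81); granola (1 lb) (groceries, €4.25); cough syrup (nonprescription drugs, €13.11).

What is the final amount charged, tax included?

Camping tent (2-person) €283.45: athletic equipment, €250.00 or more → 5.75% → €16.30
Basketball €41.81: athletic equipment, under €250.00 → 3% → €1.25
Granola (1 lb) €4.25: groceries → 6.5% → €0.28
Cough syrup €13.11: nonprescription drugs → 3.5% → €0.46
Subtotal = €342.62; tax = €18.29; total due = €360.91

€360.91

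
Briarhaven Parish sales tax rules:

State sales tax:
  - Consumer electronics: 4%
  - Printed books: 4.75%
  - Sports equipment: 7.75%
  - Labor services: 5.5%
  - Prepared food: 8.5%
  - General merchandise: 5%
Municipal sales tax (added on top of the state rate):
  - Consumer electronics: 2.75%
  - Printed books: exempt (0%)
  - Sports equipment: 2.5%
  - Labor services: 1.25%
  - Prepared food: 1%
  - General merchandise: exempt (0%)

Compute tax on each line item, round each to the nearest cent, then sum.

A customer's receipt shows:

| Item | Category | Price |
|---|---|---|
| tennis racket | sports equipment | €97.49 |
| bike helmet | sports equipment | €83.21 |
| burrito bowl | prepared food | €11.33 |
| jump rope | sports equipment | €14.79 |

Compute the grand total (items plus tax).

Tennis racket €97.49: sports equipment → 7.75% + 2.5% municipal = 10.25% → €9.99
Bike helmet €83.21: sports equipment → 7.75% + 2.5% municipal = 10.25% → €8.53
Burrito bowl €11.33: prepared food → 8.5% + 1% municipal = 9.5% → €1.08
Jump rope €14.79: sports equipment → 7.75% + 2.5% municipal = 10.25% → €1.52
Subtotal = €206.82; tax = €21.12; total due = €227.94

€227.94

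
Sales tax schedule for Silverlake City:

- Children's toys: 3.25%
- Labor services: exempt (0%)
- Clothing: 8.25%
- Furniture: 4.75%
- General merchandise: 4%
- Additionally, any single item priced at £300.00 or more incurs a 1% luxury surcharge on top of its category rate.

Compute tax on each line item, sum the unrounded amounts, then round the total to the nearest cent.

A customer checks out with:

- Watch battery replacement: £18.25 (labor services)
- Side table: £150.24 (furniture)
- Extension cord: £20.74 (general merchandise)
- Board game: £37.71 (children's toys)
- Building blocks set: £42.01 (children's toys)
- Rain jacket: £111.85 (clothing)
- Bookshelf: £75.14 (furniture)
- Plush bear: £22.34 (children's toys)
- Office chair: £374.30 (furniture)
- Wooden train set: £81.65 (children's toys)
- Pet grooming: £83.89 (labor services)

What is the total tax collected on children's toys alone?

£5.97

Board game £37.71: children's toys → 3.25% → £1.225575
Building blocks set £42.01: children's toys → 3.25% → £1.365325
Plush bear £22.34: children's toys → 3.25% → £0.72605
Wooden train set £81.65: children's toys → 3.25% → £2.653625
Tax on children's toys: unrounded sum = £5.970575 → £5.97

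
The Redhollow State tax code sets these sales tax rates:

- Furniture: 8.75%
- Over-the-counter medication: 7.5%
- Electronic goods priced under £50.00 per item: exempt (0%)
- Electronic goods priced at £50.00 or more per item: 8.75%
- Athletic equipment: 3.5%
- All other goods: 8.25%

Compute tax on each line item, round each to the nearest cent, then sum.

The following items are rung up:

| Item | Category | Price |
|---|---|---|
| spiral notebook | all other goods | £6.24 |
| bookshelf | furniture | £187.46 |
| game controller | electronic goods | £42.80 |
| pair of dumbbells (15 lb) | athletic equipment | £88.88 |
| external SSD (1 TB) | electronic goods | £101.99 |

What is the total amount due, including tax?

Spiral notebook £6.24: all other goods → 8.25% → £0.51
Bookshelf £187.46: furniture → 8.75% → £16.40
Game controller £42.80: electronic goods, under £50.00 → 0% → £0.00
Pair of dumbbells (15 lb) £88.88: athletic equipment → 3.5% → £3.11
External SSD (1 TB) £101.99: electronic goods, £50.00 or more → 8.75% → £8.92
Subtotal = £427.37; tax = £28.94; total due = £456.31

£456.31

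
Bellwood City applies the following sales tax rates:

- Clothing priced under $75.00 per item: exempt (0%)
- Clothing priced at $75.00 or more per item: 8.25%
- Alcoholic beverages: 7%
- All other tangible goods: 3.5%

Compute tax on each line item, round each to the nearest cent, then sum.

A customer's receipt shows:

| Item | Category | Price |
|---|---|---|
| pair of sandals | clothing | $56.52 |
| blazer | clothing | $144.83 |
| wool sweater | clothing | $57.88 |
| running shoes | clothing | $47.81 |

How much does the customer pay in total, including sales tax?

$318.99

Pair of sandals $56.52: clothing, under $75.00 → 0% → $0.00
Blazer $144.83: clothing, $75.00 or more → 8.25% → $11.95
Wool sweater $57.88: clothing, under $75.00 → 0% → $0.00
Running shoes $47.81: clothing, under $75.00 → 0% → $0.00
Subtotal = $307.04; tax = $11.95; total due = $318.99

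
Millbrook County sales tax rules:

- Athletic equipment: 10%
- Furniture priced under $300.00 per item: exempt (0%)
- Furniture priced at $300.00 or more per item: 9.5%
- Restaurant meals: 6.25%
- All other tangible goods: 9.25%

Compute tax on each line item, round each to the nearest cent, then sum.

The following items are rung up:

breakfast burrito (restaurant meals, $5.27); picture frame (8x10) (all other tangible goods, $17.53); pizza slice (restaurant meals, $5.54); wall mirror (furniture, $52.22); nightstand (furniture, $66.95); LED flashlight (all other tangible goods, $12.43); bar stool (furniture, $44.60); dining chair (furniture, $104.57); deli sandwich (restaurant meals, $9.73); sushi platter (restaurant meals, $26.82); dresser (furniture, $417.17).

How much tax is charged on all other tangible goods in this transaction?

$2.77

Picture frame (8x10) $17.53: all other tangible goods → 9.25% → $1.62
LED flashlight $12.43: all other tangible goods → 9.25% → $1.15
Tax on all other tangible goods = $1.62 + $1.15 = $2.77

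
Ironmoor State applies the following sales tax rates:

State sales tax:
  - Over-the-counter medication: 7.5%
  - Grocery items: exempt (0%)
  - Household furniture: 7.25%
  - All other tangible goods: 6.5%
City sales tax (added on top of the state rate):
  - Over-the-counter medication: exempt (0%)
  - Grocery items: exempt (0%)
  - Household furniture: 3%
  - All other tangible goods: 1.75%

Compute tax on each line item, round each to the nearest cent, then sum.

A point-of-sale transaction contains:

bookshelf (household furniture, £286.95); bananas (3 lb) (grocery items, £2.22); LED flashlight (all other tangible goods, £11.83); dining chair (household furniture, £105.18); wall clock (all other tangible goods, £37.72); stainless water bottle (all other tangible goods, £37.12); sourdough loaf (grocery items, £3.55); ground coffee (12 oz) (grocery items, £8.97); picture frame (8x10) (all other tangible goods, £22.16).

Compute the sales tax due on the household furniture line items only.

£40.19

Bookshelf £286.95: household furniture → 7.25% + 3% city = 10.25% → £29.41
Dining chair £105.18: household furniture → 7.25% + 3% city = 10.25% → £10.78
Tax on household furniture = £29.41 + £10.78 = £40.19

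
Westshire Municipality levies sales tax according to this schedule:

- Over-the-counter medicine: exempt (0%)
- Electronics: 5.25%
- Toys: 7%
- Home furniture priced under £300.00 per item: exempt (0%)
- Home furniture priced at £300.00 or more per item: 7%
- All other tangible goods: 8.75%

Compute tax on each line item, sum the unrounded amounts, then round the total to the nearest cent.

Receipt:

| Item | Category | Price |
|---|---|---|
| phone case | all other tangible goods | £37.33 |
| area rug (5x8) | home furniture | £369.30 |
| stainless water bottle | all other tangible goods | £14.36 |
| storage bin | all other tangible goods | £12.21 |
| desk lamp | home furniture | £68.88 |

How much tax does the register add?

Phone case £37.33: all other tangible goods → 8.75% → £3.266375
Area rug (5x8) £369.30: home furniture, £300.00 or more → 7% → £25.851
Stainless water bottle £14.36: all other tangible goods → 8.75% → £1.2565
Storage bin £12.21: all other tangible goods → 8.75% → £1.068375
Desk lamp £68.88: home furniture, under £300.00 → 0% → £0.00
Unrounded tax sum = £31.44225 → £31.44

£31.44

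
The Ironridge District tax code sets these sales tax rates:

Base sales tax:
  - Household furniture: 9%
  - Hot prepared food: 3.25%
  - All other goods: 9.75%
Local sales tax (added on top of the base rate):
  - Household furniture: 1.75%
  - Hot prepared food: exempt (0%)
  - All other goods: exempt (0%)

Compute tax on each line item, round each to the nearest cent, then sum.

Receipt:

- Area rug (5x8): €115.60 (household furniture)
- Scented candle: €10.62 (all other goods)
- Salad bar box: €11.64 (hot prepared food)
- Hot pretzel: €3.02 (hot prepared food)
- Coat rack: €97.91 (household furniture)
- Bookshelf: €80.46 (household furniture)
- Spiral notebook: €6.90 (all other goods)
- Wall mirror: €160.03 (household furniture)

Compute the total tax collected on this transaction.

Area rug (5x8) €115.60: household furniture → 9% + 1.75% local = 10.75% → €12.43
Scented candle €10.62: all other goods → 9.75% + 0% local = 9.75% → €1.04
Salad bar box €11.64: hot prepared food → 3.25% + 0% local = 3.25% → €0.38
Hot pretzel €3.02: hot prepared food → 3.25% + 0% local = 3.25% → €0.10
Coat rack €97.91: household furniture → 9% + 1.75% local = 10.75% → €10.53
Bookshelf €80.46: household furniture → 9% + 1.75% local = 10.75% → €8.65
Spiral notebook €6.90: all other goods → 9.75% + 0% local = 9.75% → €0.67
Wall mirror €160.03: household furniture → 9% + 1.75% local = 10.75% → €17.20
Total tax = €12.43 + €1.04 + €0.38 + €0.10 + €10.53 + €8.65 + €0.67 + €17.20 = €51.00

€51.00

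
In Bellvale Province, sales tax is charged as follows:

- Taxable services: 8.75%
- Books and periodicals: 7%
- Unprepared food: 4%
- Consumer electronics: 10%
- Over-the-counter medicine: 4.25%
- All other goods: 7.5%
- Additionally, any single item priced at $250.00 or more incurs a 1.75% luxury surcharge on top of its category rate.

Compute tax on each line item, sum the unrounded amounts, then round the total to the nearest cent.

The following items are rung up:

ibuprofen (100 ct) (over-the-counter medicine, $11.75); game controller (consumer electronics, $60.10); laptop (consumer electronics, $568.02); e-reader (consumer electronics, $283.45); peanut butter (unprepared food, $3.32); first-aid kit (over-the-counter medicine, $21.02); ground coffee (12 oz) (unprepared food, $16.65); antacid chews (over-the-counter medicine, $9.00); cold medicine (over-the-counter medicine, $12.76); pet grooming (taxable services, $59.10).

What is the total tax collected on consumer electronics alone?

Game controller $60.10: consumer electronics → 10% → $6.01
Laptop $568.02: consumer electronics → 10% + 1.75% surcharge = 11.75% → $66.74235
E-reader $283.45: consumer electronics → 10% + 1.75% surcharge = 11.75% → $33.305375
Tax on consumer electronics: unrounded sum = $106.057725 → $106.06

$106.06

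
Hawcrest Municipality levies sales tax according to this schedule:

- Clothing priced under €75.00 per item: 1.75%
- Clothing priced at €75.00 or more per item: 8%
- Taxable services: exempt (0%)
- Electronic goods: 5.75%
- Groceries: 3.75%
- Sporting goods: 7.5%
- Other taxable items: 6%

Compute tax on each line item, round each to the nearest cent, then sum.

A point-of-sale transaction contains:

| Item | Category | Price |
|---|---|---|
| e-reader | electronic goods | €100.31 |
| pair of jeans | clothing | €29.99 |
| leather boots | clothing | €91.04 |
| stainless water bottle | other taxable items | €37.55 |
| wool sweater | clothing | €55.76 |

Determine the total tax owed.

E-reader €100.31: electronic goods → 5.75% → €5.77
Pair of jeans €29.99: clothing, under €75.00 → 1.75% → €0.52
Leather boots €91.04: clothing, €75.00 or more → 8% → €7.28
Stainless water bottle €37.55: other taxable items → 6% → €2.25
Wool sweater €55.76: clothing, under €75.00 → 1.75% → €0.98
Total tax = €5.77 + €0.52 + €7.28 + €2.25 + €0.98 = €16.80

€16.80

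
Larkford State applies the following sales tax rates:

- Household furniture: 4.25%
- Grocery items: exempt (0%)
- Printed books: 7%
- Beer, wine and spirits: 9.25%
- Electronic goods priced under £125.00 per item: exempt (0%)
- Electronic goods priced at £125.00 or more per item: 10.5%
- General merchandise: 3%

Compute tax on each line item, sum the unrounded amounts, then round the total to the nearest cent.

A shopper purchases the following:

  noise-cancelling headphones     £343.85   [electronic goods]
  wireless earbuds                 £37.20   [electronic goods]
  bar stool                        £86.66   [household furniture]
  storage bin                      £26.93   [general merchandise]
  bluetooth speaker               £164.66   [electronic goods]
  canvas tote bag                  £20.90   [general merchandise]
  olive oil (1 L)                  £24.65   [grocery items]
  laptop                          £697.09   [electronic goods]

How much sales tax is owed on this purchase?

Noise-cancelling headphones £343.85: electronic goods, £125.00 or more → 10.5% → £36.10425
Wireless earbuds £37.20: electronic goods, under £125.00 → 0% → £0.00
Bar stool £86.66: household furniture → 4.25% → £3.68305
Storage bin £26.93: general merchandise → 3% → £0.8079
Bluetooth speaker £164.66: electronic goods, £125.00 or more → 10.5% → £17.2893
Canvas tote bag £20.90: general merchandise → 3% → £0.627
Olive oil (1 L) £24.65: grocery items → 0% → £0.00
Laptop £697.09: electronic goods, £125.00 or more → 10.5% → £73.19445
Unrounded tax sum = £131.70595 → £131.71

£131.71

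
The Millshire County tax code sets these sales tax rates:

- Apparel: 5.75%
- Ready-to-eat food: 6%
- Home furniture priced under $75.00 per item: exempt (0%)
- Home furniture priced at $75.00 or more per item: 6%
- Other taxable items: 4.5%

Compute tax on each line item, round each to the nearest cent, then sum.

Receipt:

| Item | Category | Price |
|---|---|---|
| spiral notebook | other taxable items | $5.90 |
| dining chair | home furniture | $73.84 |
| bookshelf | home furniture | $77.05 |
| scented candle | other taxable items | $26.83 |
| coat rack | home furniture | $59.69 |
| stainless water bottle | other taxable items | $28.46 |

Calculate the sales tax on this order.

$7.38

Spiral notebook $5.90: other taxable items → 4.5% → $0.27
Dining chair $73.84: home furniture, under $75.00 → 0% → $0.00
Bookshelf $77.05: home furniture, $75.00 or more → 6% → $4.62
Scented candle $26.83: other taxable items → 4.5% → $1.21
Coat rack $59.69: home furniture, under $75.00 → 0% → $0.00
Stainless water bottle $28.46: other taxable items → 4.5% → $1.28
Total tax = $0.27 + $4.62 + $1.21 + $1.28 = $7.38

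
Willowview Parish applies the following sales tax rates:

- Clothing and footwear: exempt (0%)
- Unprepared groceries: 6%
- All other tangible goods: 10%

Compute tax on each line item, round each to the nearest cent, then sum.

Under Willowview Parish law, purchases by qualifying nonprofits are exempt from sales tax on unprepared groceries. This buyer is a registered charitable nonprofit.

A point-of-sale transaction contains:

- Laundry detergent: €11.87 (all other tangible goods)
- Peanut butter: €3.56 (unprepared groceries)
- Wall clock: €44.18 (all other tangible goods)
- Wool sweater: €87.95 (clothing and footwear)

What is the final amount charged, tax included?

Laundry detergent €11.87: all other tangible goods → 10% → €1.19
Peanut butter €3.56: unprepared groceries, buyer-exempt → 0% → €0.00
Wall clock €44.18: all other tangible goods → 10% → €4.42
Wool sweater €87.95: clothing and footwear → 0% → €0.00
Subtotal = €147.56; tax = €5.61; total due = €153.17

€153.17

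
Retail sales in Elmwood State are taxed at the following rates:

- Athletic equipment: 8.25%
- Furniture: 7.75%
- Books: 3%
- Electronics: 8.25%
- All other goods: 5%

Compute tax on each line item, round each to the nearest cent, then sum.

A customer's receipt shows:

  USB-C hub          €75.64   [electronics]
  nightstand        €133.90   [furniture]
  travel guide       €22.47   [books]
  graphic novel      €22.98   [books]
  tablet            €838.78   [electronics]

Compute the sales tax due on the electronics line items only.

€75.44

USB-C hub €75.64: electronics → 8.25% → €6.24
Tablet €838.78: electronics → 8.25% → €69.20
Tax on electronics = €6.24 + €69.20 = €75.44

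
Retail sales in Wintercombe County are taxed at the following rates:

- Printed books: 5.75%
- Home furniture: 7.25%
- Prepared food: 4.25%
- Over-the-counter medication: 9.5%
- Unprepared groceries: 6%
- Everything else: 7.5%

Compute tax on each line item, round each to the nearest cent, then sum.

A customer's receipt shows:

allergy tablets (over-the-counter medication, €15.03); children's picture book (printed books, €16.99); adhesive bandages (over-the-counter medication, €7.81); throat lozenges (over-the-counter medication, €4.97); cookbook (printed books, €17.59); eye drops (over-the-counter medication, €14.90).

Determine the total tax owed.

Allergy tablets €15.03: over-the-counter medication → 9.5% → €1.43
Children's picture book €16.99: printed books → 5.75% → €0.98
Adhesive bandages €7.81: over-the-counter medication → 9.5% → €0.74
Throat lozenges €4.97: over-the-counter medication → 9.5% → €0.47
Cookbook €17.59: printed books → 5.75% → €1.01
Eye drops €14.90: over-the-counter medication → 9.5% → €1.42
Total tax = €1.43 + €0.98 + €0.74 + €0.47 + €1.01 + €1.42 = €6.05

€6.05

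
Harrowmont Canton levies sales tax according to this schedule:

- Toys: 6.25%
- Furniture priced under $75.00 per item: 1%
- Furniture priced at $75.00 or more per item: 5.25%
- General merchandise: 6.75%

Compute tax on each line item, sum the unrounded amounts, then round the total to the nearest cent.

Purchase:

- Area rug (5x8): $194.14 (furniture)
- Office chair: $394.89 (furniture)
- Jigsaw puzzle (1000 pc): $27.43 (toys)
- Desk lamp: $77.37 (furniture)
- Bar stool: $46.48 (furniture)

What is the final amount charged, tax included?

Area rug (5x8) $194.14: furniture, $75.00 or more → 5.25% → $10.19235
Office chair $394.89: furniture, $75.00 or more → 5.25% → $20.731725
Jigsaw puzzle (1000 pc) $27.43: toys → 6.25% → $1.714375
Desk lamp $77.37: furniture, $75.00 or more → 5.25% → $4.061925
Bar stool $46.48: furniture, under $75.00 → 1% → $0.4648
Subtotal = $740.31; unrounded tax = $37.165175 → $37.17; total due = $777.48

$777.48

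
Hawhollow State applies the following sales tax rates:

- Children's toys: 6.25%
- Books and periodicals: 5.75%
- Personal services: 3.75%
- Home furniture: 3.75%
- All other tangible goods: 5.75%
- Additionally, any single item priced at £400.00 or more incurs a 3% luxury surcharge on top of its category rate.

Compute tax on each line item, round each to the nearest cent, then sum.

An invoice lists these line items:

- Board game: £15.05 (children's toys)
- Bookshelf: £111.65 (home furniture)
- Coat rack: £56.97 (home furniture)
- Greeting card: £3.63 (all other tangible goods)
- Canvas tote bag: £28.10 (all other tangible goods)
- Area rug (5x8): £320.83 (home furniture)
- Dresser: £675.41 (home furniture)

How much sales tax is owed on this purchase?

£66.72

Board game £15.05: children's toys → 6.25% → £0.94
Bookshelf £111.65: home furniture → 3.75% → £4.19
Coat rack £56.97: home furniture → 3.75% → £2.14
Greeting card £3.63: all other tangible goods → 5.75% → £0.21
Canvas tote bag £28.10: all other tangible goods → 5.75% → £1.62
Area rug (5x8) £320.83: home furniture → 3.75% → £12.03
Dresser £675.41: home furniture → 3.75% + 3% surcharge = 6.75% → £45.59
Total tax = £0.94 + £4.19 + £2.14 + £0.21 + £1.62 + £12.03 + £45.59 = £66.72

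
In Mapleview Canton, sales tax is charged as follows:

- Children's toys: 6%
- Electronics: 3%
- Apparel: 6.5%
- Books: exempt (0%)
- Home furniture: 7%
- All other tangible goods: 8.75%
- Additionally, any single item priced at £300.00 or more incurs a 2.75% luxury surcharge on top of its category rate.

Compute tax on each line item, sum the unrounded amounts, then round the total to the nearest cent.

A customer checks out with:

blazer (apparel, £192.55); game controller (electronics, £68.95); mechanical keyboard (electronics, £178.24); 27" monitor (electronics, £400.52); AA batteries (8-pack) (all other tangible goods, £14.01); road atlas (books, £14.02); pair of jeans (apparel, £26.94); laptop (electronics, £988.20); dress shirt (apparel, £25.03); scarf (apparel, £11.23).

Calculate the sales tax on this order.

£105.12

Blazer £192.55: apparel → 6.5% → £12.51575
Game controller £68.95: electronics → 3% → £2.0685
Mechanical keyboard £178.24: electronics → 3% → £5.3472
27" monitor £400.52: electronics → 3% + 2.75% surcharge = 5.75% → £23.0299
AA batteries (8-pack) £14.01: all other tangible goods → 8.75% → £1.225875
Road atlas £14.02: books → 0% → £0.00
Pair of jeans £26.94: apparel → 6.5% → £1.7511
Laptop £988.20: electronics → 3% + 2.75% surcharge = 5.75% → £56.8215
Dress shirt £25.03: apparel → 6.5% → £1.62695
Scarf £11.23: apparel → 6.5% → £0.72995
Unrounded tax sum = £105.116725 → £105.12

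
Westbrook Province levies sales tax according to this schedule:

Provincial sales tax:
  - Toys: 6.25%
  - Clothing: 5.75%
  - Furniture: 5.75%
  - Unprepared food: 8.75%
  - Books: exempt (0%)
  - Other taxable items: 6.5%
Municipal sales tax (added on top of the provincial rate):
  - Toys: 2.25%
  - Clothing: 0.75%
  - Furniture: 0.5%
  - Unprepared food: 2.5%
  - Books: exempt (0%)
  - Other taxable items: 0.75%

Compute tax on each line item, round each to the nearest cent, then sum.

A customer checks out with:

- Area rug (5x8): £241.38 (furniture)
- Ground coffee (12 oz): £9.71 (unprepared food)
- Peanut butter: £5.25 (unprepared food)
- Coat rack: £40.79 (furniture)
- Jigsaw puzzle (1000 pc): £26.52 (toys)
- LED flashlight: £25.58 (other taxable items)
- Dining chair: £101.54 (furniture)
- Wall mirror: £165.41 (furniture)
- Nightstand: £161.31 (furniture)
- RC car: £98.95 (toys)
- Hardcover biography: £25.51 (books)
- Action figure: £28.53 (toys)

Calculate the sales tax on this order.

Area rug (5x8) £241.38: furniture → 5.75% + 0.5% municipal = 6.25% → £15.09
Ground coffee (12 oz) £9.71: unprepared food → 8.75% + 2.5% municipal = 11.25% → £1.09
Peanut butter £5.25: unprepared food → 8.75% + 2.5% municipal = 11.25% → £0.59
Coat rack £40.79: furniture → 5.75% + 0.5% municipal = 6.25% → £2.55
Jigsaw puzzle (1000 pc) £26.52: toys → 6.25% + 2.25% municipal = 8.5% → £2.25
LED flashlight £25.58: other taxable items → 6.5% + 0.75% municipal = 7.25% → £1.85
Dining chair £101.54: furniture → 5.75% + 0.5% municipal = 6.25% → £6.35
Wall mirror £165.41: furniture → 5.75% + 0.5% municipal = 6.25% → £10.34
Nightstand £161.31: furniture → 5.75% + 0.5% municipal = 6.25% → £10.08
RC car £98.95: toys → 6.25% + 2.25% municipal = 8.5% → £8.41
Hardcover biography £25.51: books → 0% + 0% municipal = 0% → £0.00
Action figure £28.53: toys → 6.25% + 2.25% municipal = 8.5% → £2.43
Total tax = £15.09 + £1.09 + £0.59 + £2.55 + £2.25 + £1.85 + £6.35 + £10.34 + £10.08 + £8.41 + £2.43 = £61.03

£61.03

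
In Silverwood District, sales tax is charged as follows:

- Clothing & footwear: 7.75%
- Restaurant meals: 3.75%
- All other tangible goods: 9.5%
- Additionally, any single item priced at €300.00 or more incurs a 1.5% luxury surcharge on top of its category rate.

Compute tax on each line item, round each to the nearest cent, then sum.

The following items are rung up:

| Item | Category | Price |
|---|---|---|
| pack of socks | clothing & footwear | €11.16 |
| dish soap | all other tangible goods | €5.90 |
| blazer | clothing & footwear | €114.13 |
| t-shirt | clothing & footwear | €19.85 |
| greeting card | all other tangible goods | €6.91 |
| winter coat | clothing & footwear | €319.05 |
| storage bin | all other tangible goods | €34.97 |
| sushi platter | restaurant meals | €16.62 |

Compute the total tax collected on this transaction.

Pack of socks €11.16: clothing & footwear → 7.75% → €0.86
Dish soap €5.90: all other tangible goods → 9.5% → €0.56
Blazer €114.13: clothing & footwear → 7.75% → €8.85
T-shirt €19.85: clothing & footwear → 7.75% → €1.54
Greeting card €6.91: all other tangible goods → 9.5% → €0.66
Winter coat €319.05: clothing & footwear → 7.75% + 1.5% surcharge = 9.25% → €29.51
Storage bin €34.97: all other tangible goods → 9.5% → €3.32
Sushi platter €16.62: restaurant meals → 3.75% → €0.62
Total tax = €0.86 + €0.56 + €8.85 + €1.54 + €0.66 + €29.51 + €3.32 + €0.62 = €45.92

€45.92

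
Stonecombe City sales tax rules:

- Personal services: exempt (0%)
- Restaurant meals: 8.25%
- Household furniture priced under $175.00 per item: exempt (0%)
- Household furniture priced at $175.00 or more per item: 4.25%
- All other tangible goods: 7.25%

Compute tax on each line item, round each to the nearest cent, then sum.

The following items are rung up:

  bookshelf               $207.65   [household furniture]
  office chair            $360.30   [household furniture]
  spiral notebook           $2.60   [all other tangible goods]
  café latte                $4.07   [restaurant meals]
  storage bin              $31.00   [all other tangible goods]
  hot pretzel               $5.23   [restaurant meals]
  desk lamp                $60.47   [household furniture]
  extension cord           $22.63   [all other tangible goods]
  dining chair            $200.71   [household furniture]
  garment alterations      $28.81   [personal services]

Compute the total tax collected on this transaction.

$37.52

Bookshelf $207.65: household furniture, $175.00 or more → 4.25% → $8.83
Office chair $360.30: household furniture, $175.00 or more → 4.25% → $15.31
Spiral notebook $2.60: all other tangible goods → 7.25% → $0.19
Café latte $4.07: restaurant meals → 8.25% → $0.34
Storage bin $31.00: all other tangible goods → 7.25% → $2.25
Hot pretzel $5.23: restaurant meals → 8.25% → $0.43
Desk lamp $60.47: household furniture, under $175.00 → 0% → $0.00
Extension cord $22.63: all other tangible goods → 7.25% → $1.64
Dining chair $200.71: household furniture, $175.00 or more → 4.25% → $8.53
Garment alterations $28.81: personal services → 0% → $0.00
Total tax = $8.83 + $15.31 + $0.19 + $0.34 + $2.25 + $0.43 + $1.64 + $8.53 = $37.52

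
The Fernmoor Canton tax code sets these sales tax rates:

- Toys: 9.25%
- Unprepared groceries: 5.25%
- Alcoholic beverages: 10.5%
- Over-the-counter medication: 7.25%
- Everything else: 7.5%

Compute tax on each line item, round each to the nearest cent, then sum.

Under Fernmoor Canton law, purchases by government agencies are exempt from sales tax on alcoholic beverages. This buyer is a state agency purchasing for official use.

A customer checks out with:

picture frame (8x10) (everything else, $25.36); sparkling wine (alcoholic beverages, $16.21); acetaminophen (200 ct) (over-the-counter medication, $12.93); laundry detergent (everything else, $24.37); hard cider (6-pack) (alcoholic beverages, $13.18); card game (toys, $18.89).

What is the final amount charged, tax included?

$117.36

Picture frame (8x10) $25.36: everything else → 7.5% → $1.90
Sparkling wine $16.21: alcoholic beverages, buyer-exempt → 0% → $0.00
Acetaminophen (200 ct) $12.93: over-the-counter medication → 7.25% → $0.94
Laundry detergent $24.37: everything else → 7.5% → $1.83
Hard cider (6-pack) $13.18: alcoholic beverages, buyer-exempt → 0% → $0.00
Card game $18.89: toys → 9.25% → $1.75
Subtotal = $110.94; tax = $6.42; total due = $117.36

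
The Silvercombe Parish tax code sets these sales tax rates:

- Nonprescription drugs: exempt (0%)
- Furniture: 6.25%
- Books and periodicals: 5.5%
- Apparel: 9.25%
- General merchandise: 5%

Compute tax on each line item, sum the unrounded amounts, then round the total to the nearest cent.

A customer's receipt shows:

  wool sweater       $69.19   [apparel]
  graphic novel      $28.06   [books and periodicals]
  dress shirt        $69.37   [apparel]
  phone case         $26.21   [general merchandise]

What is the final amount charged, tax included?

$208.50

Wool sweater $69.19: apparel → 9.25% → $6.400075
Graphic novel $28.06: books and periodicals → 5.5% → $1.5433
Dress shirt $69.37: apparel → 9.25% → $6.416725
Phone case $26.21: general merchandise → 5% → $1.3105
Subtotal = $192.83; unrounded tax = $15.6706 → $15.67; total due = $208.50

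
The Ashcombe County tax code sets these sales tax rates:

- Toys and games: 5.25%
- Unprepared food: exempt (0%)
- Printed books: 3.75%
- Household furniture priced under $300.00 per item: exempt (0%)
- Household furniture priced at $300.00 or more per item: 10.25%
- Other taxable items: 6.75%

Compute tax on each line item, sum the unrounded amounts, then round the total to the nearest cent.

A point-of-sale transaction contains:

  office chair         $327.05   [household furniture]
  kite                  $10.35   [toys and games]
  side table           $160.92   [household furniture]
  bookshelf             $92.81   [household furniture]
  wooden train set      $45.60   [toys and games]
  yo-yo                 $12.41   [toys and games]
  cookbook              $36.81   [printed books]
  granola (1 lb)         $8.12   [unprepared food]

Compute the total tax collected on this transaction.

$38.49

Office chair $327.05: household furniture, $300.00 or more → 10.25% → $33.522625
Kite $10.35: toys and games → 5.25% → $0.543375
Side table $160.92: household furniture, under $300.00 → 0% → $0.00
Bookshelf $92.81: household furniture, under $300.00 → 0% → $0.00
Wooden train set $45.60: toys and games → 5.25% → $2.394
Yo-yo $12.41: toys and games → 5.25% → $0.651525
Cookbook $36.81: printed books → 3.75% → $1.380375
Granola (1 lb) $8.12: unprepared food → 0% → $0.00
Unrounded tax sum = $38.4919 → $38.49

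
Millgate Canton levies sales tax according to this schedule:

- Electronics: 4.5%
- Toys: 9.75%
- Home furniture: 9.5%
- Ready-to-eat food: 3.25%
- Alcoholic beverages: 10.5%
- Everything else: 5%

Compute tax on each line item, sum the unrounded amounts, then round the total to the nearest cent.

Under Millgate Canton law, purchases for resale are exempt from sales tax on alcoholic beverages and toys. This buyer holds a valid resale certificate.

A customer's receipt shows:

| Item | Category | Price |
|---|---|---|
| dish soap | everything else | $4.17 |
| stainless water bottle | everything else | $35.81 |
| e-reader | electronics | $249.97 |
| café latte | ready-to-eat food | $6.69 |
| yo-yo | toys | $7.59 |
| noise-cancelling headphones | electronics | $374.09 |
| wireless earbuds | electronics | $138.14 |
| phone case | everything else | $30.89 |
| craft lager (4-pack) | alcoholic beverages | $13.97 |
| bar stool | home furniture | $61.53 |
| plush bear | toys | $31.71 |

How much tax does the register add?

$43.91

Dish soap $4.17: everything else → 5% → $0.2085
Stainless water bottle $35.81: everything else → 5% → $1.7905
E-reader $249.97: electronics → 4.5% → $11.24865
Café latte $6.69: ready-to-eat food → 3.25% → $0.217425
Yo-yo $7.59: toys, buyer-exempt → 0% → $0.00
Noise-cancelling headphones $374.09: electronics → 4.5% → $16.83405
Wireless earbuds $138.14: electronics → 4.5% → $6.2163
Phone case $30.89: everything else → 5% → $1.5445
Craft lager (4-pack) $13.97: alcoholic beverages, buyer-exempt → 0% → $0.00
Bar stool $61.53: home furniture → 9.5% → $5.84535
Plush bear $31.71: toys, buyer-exempt → 0% → $0.00
Unrounded tax sum = $43.905275 → $43.91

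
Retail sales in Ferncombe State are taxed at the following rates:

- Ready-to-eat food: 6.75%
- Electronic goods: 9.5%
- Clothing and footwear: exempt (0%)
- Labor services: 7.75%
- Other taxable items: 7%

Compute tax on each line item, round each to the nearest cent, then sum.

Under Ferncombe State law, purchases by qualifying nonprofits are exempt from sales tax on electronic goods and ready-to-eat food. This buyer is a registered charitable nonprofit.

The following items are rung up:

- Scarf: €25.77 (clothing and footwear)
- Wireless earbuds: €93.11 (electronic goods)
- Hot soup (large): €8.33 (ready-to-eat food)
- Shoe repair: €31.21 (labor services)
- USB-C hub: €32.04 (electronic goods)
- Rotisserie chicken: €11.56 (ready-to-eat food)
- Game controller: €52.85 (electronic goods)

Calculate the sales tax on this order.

Scarf €25.77: clothing and footwear → 0% → €0.00
Wireless earbuds €93.11: electronic goods, buyer-exempt → 0% → €0.00
Hot soup (large) €8.33: ready-to-eat food, buyer-exempt → 0% → €0.00
Shoe repair €31.21: labor services → 7.75% → €2.42
USB-C hub €32.04: electronic goods, buyer-exempt → 0% → €0.00
Rotisserie chicken €11.56: ready-to-eat food, buyer-exempt → 0% → €0.00
Game controller €52.85: electronic goods, buyer-exempt → 0% → €0.00
Total tax = €2.42

€2.42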